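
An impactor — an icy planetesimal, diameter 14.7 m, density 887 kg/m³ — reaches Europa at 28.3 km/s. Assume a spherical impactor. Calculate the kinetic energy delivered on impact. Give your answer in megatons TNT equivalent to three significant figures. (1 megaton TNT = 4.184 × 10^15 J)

E ≈ 0.141 Mt TNT

v = 28300 m/s.
Mass m = (π/6) ρ d³ = (π/6) × 887 × (14.7)³ = 1.475 × 10^6 kg
E = ½ m v² = 0.5 × 1.475 × 10^6 × (28300)² = 5.907 × 10^14 J
   = 5.907 × 10^14 / 4.184×10^15 = 0.1412 Mt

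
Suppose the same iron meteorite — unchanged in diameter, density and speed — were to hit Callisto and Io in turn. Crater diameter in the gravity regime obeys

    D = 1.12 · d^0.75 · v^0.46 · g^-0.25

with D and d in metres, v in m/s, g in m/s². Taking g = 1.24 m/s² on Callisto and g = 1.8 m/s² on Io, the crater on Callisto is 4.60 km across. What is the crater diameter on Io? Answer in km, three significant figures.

D ≈ 4.19 km

All impactor-dependent factors cancel in the ratio, leaving D_Io/D_Callisto = (g_Io/g_Callisto)^-0.25.
(1.8/1.24)^-0.25 = 1.452^-0.25 = 0.9110
D_Io = 0.9110 × 4.60 km = 4.19 km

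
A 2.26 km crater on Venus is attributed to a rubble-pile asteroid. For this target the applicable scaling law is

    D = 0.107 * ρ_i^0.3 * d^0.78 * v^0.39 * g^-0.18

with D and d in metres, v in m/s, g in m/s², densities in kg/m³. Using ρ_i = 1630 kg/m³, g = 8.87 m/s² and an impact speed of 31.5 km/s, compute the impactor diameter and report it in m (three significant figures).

d ≈ 190 m

Rearranging for d: d = [D / (0.107 · 1630^0.3 · 31500^0.39 · 8.87^-0.18)]^(1/0.78).
D = 2260 m.
1630^0.3 = 9.197
31500^0.39 = 56.80
8.87^-0.18 = 0.6751
Denominator = 0.107 × 9.197 × 56.80 × 0.6751 = 37.74
D / 37.74 = 2260 / 37.74 = 59.88
d = 59.88^(1/0.78) = 59.88^1.2821 = 190.0 m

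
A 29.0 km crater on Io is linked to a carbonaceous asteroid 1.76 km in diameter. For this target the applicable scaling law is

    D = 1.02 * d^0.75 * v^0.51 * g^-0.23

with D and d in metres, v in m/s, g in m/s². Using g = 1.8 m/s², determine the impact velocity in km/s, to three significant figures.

v ≈ 11.9 km/s

Rearranging for v: v = [D / (1.02 · 1760^0.75 · 1.8^-0.23)]^(1/0.51).
D = 29000 m.
1760^0.75 = 271.7
1.8^-0.23 = 0.8735
Denominator = 1.02 × 271.7 × 0.8735 = 242.1
D / 242.1 = 29000 / 242.1 = 119.8
v = 119.8^(1/0.51) = 119.8^1.9608 = 11897 m/s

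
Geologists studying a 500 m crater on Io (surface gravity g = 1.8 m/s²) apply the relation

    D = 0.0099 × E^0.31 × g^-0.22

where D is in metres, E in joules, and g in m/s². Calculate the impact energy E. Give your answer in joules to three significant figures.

Rearranging: E = [D / (0.0099 · g^-0.22)]^(1/0.31).
g^-0.22 = 1.8^-0.22 = 0.8787
D / (0.0099 × 0.8787) = 500 / (8.699 × 10^-3) = 5.748 × 10^4
E = (5.748 × 10^4)^3.2258 = 2.256 × 10^15 J

E ≈ 2.26 × 10^15 J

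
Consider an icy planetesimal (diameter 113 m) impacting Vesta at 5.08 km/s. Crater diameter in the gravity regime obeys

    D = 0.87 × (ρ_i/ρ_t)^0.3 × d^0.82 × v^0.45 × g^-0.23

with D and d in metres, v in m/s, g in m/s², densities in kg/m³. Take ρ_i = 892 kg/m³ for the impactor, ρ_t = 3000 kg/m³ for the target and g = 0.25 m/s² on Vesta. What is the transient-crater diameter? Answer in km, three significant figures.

D ≈ 1.87 km

In SI units: v = 5080 m/s.
(ρ_i/ρ_t)^0.3 = (892/3000)^0.3 = 0.6950
d^0.82 = 113^0.82 = 48.25
v^0.45 = 5080^0.45 = 46.52
g^-0.23 = 0.25^-0.23 = 1.376
D = 0.87 × 0.6950 × 48.25 × 46.52 × 1.376 = 1867 m
   = 1.867 km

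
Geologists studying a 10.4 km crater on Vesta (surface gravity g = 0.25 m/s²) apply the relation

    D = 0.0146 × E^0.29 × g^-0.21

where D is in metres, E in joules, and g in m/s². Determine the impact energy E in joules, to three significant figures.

Rearranging: E = [D / (0.0146 · g^-0.21)]^(1/0.29).
D = 10400 m.
g^-0.21 = 0.25^-0.21 = 1.338
D / (0.0146 × 1.338) = 10400 / (0.01953) = 5.325 × 10^5
E = (5.325 × 10^5)^3.4483 = 5.573 × 10^19 J

E ≈ 5.57 × 10^19 J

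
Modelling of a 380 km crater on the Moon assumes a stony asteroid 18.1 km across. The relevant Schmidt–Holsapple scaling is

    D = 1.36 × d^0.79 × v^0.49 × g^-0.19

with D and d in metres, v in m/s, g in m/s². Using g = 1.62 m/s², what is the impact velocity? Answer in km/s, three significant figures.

Rearranging for v: v = [D / (1.36 · 18100^0.79 · 1.62^-0.19)]^(1/0.49).
D = 380000 m.
18100^0.79 = 2310
1.62^-0.19 = 0.9124
Denominator = 1.36 × 2310 × 0.9124 = 2866
D / 2866 = 380000 / 2866 = 132.6
v = 132.6^(1/0.49) = 132.6^2.0408 = 21463 m/s

v ≈ 21.5 km/s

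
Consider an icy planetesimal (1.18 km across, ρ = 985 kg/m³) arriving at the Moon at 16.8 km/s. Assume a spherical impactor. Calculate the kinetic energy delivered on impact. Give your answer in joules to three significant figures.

E ≈ 1.20 × 10^20 J

d = 1180 m; v = 16800 m/s.
Mass m = (π/6) ρ d³ = (π/6) × 985 × (1180)³ = 8.474 × 10^11 kg
E = ½ m v² = 0.5 × 8.474 × 10^11 × (16800)² = 1.196 × 10^20 J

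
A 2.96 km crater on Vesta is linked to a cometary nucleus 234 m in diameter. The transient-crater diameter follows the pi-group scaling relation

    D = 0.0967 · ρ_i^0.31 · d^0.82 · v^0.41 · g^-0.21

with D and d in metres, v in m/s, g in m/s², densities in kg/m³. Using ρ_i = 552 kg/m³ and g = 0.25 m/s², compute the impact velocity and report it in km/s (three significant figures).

v ≈ 6.62 km/s

Rearranging for v: v = [D / (0.0967 · 552^0.31 · 234^0.82 · 0.25^-0.21)]^(1/0.41).
D = 2960 m.
552^0.31 = 7.079
234^0.82 = 87.65
0.25^-0.21 = 1.338
Denominator = 0.0967 × 7.079 × 87.65 × 1.338 = 80.28
D / 80.28 = 2960 / 80.28 = 36.87
v = 36.87^(1/0.41) = 36.87^2.439 = 6624 m/s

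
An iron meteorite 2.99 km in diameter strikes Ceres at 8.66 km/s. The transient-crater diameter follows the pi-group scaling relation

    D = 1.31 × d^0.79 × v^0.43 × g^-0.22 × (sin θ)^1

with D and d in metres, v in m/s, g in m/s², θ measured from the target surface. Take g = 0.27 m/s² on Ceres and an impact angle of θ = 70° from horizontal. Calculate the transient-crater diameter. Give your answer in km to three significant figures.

D ≈ 45.1 km

In SI units: d = 2990 m, v = 8660 m/s.
d^0.79 = 2990^0.79 = 556.9
v^0.43 = 8660^0.43 = 49.33
g^-0.22 = 0.27^-0.22 = 1.334
(sin 70°)^1 = 0.9397^1 = 0.9397
D = 1.31 × 556.9 × 49.33 × 1.334 × 0.9397 = 45113 m
   = 45.11 km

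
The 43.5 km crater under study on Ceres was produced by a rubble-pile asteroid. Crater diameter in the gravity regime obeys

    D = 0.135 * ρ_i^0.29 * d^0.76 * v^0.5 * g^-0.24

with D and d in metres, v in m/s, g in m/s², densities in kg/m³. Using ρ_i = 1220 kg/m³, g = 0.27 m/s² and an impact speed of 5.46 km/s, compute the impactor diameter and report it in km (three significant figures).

d ≈ 2.70 km

Rearranging for d: d = [D / (0.135 · 1220^0.29 · 5460^0.5 · 0.27^-0.24)]^(1/0.76).
D = 43500 m.
1220^0.29 = 7.853
5460^0.5 = 73.89
0.27^-0.24 = 1.369
Denominator = 0.135 × 7.853 × 73.89 × 1.369 = 107.2
D / 107.2 = 43500 / 107.2 = 405.8
d = 405.8^(1/0.76) = 405.8^1.3158 = 2704 m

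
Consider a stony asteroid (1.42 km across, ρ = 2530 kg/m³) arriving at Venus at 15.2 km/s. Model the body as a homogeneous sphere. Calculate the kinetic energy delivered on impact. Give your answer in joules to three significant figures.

E ≈ 4.38 × 10^20 J

d = 1420 m; v = 15200 m/s.
Mass m = (π/6) ρ d³ = (π/6) × 2530 × (1420)³ = 3.793 × 10^12 kg
E = ½ m v² = 0.5 × 3.793 × 10^12 × (15200)² = 4.382 × 10^20 J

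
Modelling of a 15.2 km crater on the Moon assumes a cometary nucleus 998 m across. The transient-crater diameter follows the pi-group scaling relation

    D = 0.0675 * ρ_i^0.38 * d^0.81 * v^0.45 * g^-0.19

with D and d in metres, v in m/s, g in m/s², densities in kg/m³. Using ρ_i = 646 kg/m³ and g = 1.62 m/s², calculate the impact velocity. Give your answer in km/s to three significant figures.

v ≈ 16.3 km/s

Rearranging for v: v = [D / (0.0675 · 646^0.38 · 998^0.81 · 1.62^-0.19)]^(1/0.45).
D = 15200 m.
646^0.38 = 11.69
998^0.81 = 268.7
1.62^-0.19 = 0.9124
Denominator = 0.0675 × 11.69 × 268.7 × 0.9124 = 193.5
D / 193.5 = 15200 / 193.5 = 78.55
v = 78.55^(1/0.45) = 78.55^2.2222 = 16270 m/s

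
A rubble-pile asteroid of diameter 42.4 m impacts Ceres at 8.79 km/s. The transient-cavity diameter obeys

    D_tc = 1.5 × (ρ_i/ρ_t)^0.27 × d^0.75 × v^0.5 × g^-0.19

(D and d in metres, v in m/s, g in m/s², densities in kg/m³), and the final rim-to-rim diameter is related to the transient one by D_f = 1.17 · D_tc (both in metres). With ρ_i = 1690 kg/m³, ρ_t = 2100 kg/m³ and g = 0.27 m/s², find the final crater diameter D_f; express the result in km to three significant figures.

D_f ≈ 3.31 km

v = 8790 m/s.
(ρ_i/ρ_t)^0.27 = (1690/2100)^0.27 = 0.9430
d^0.75 = 42.4^0.75 = 16.62
v^0.5 = 8790^0.5 = 93.75
g^-0.19 = 0.27^-0.19 = 1.282
D_tc = 1.5 × 0.9430 × 16.62 × 93.75 × 1.282 = 2825 m
D_f = 1.17 × 2825 = 3305 m
     = 3.305 km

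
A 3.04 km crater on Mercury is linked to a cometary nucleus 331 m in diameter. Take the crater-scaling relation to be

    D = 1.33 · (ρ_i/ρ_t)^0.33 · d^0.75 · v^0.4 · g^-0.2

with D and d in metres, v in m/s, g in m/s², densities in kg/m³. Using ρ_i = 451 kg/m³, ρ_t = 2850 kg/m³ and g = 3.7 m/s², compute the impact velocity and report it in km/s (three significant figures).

Rearranging for v: v = [D / (1.33 · (451/2850)^0.33 · 331^0.75 · 3.7^-0.2)]^(1/0.4).
D = 3040 m.
(451/2850)^0.33 = 0.5442
331^0.75 = 77.60
3.7^-0.2 = 0.7698
Denominator = 1.33 × 0.5442 × 77.60 × 0.7698 = 43.24
D / 43.24 = 3040 / 43.24 = 70.31
v = 70.31^(1/0.4) = 70.31^2.5 = 41452 m/s

v ≈ 41.5 km/s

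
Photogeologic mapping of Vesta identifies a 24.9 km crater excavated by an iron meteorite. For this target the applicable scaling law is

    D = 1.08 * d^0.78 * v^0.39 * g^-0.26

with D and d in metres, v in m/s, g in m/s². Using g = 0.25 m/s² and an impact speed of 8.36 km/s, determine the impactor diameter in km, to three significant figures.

d ≈ 2.70 km

Rearranging for d: d = [D / (1.08 · 8360^0.39 · 0.25^-0.26)]^(1/0.78).
D = 24900 m.
8360^0.39 = 33.86
0.25^-0.26 = 1.434
Denominator = 1.08 × 33.86 × 1.434 = 52.44
D / 52.44 = 24900 / 52.44 = 474.8
d = 474.8^(1/0.78) = 474.8^1.2821 = 2701 m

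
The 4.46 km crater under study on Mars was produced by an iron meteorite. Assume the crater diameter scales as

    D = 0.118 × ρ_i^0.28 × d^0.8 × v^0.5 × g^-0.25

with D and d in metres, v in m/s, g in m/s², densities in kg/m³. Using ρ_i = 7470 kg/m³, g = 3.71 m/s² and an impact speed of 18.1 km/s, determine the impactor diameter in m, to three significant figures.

d ≈ 76.4 m

Rearranging for d: d = [D / (0.118 · 7470^0.28 · 18100^0.5 · 3.71^-0.25)]^(1/0.8).
D = 4460 m.
7470^0.28 = 12.15
18100^0.5 = 134.5
3.71^-0.25 = 0.7205
Denominator = 0.118 × 12.15 × 134.5 × 0.7205 = 138.9
D / 138.9 = 4460 / 138.9 = 32.11
d = 32.11^(1/0.8) = 32.11^1.25 = 76.44 m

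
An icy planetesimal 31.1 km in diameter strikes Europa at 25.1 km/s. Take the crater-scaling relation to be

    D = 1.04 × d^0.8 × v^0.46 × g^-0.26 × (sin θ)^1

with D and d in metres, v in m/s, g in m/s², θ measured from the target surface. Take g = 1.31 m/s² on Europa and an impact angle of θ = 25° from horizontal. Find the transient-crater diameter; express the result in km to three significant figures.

D ≈ 170 km

In SI units: d = 31100 m, v = 25100 m/s.
d^0.8 = 31100^0.8 = 3928
v^0.46 = 25100^0.46 = 105.6
g^-0.26 = 1.31^-0.26 = 0.9322
(sin 25°)^1 = 0.4226^1 = 0.4226
D = 1.04 × 3928 × 105.6 × 0.9322 × 0.4226 = 1.699 × 10^5 m
   = 169.9 km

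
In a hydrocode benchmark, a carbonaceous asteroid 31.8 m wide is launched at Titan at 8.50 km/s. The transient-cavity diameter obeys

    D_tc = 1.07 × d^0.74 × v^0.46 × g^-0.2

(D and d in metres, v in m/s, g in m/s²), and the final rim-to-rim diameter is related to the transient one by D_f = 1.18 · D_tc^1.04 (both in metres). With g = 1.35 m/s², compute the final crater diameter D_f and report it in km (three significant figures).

D_f ≈ 1.29 km

v = 8500 m/s.
d^0.74 = 31.8^0.74 = 12.94
v^0.46 = 8500^0.46 = 64.20
g^-0.2 = 1.35^-0.2 = 0.9417
D_tc = 1.07 × 12.94 × 64.20 × 0.9417 = 837.1 m
D_f = 1.18 × (837.1)^1.04 = 1293 m
     = 1.293 km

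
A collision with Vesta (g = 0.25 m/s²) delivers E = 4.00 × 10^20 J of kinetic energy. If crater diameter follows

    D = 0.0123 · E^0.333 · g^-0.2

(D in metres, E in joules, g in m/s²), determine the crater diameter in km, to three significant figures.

E^0.333 = (4.00 × 10^20)^0.333 = 7.252 × 10^6
g^-0.2 = 0.25^-0.2 = 1.320
D = 0.0123 × 7.252 × 10^6 × 1.320 = 1.177 × 10^5 m
   = 117.7 km

D ≈ 118 km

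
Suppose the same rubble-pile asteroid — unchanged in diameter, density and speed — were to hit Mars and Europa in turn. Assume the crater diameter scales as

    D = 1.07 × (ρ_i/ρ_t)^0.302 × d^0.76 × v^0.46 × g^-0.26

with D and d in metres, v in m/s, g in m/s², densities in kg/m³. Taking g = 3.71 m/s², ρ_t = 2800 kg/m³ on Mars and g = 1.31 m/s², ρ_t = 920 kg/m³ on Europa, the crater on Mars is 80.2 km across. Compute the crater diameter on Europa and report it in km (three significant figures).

D ≈ 147 km

The impactor-only factors (d, v, ρ_i) cancel in the ratio, leaving D_Europa/D_Mars = (g_Europa/g_Mars)^-0.26 · (ρ_t,Mars/ρ_t,Europa)^0.302.
(1.31/3.71)^-0.26 = 0.3531^-0.26 = 1.311
(2800/920)^0.302 = 3.043^0.302 = 1.399
Ratio = 1.311 × 1.399 = 1.834
D_Europa = 1.834 × 80.2 km = 147 km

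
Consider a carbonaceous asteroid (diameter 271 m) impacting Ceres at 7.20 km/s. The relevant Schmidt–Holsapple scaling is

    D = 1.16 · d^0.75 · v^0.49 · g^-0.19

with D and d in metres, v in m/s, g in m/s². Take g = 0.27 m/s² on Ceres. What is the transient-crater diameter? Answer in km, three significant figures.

D ≈ 7.71 km

In SI units: v = 7200 m/s.
d^0.75 = 271^0.75 = 66.79
v^0.49 = 7200^0.49 = 77.64
g^-0.19 = 0.27^-0.19 = 1.282
D = 1.16 × 66.79 × 77.64 × 1.282 = 7712 m
   = 7.712 km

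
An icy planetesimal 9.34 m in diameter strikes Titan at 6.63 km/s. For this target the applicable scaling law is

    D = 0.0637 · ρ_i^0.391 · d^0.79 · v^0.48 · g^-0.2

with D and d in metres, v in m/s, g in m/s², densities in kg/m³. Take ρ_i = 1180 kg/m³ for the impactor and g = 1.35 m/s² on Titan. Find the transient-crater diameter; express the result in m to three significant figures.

D ≈ 380 m

In SI units: v = 6630 m/s.
ρ_i^0.391 = 1180^0.391 = 15.89
d^0.79 = 9.34^0.79 = 5.842
v^0.48 = 6630^0.48 = 68.29
g^-0.2 = 1.35^-0.2 = 0.9417
D = 0.0637 × 15.89 × 5.842 × 68.29 × 0.9417 = 380.3 m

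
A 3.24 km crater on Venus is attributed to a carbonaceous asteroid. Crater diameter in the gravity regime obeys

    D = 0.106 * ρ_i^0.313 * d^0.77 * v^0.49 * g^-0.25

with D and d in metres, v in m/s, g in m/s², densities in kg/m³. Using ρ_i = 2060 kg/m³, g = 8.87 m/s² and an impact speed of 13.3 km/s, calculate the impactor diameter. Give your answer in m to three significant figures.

d ≈ 145 m

Rearranging for d: d = [D / (0.106 · 2060^0.313 · 13300^0.49 · 8.87^-0.25)]^(1/0.77).
D = 3240 m.
2060^0.313 = 10.90
13300^0.49 = 104.9
8.87^-0.25 = 0.5795
Denominator = 0.106 × 10.90 × 104.9 × 0.5795 = 70.24
D / 70.24 = 3240 / 70.24 = 46.13
d = 46.13^(1/0.77) = 46.13^1.2987 = 144.9 m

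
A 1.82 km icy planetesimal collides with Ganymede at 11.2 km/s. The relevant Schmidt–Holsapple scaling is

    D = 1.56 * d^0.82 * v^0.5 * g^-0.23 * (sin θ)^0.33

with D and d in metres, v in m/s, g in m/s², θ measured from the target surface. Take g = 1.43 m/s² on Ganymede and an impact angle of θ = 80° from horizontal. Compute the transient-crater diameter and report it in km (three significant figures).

D ≈ 71.3 km

In SI units: d = 1820 m, v = 11200 m/s.
d^0.82 = 1820^0.82 = 471.3
v^0.5 = 11200^0.5 = 105.8
g^-0.23 = 1.43^-0.23 = 0.9210
(sin 80°)^0.33 = 0.9848^0.33 = 0.9950
D = 1.56 × 471.3 × 105.8 × 0.9210 × 0.9950 = 71284 m
   = 71.28 km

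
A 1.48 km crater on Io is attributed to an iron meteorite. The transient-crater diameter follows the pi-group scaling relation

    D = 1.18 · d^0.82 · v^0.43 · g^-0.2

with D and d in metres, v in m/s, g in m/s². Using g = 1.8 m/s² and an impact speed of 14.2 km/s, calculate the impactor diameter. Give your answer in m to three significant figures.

d ≈ 46.1 m

Rearranging for d: d = [D / (1.18 · 14200^0.43 · 1.8^-0.2)]^(1/0.82).
D = 1480 m.
14200^0.43 = 61.02
1.8^-0.2 = 0.8891
Denominator = 1.18 × 61.02 × 0.8891 = 64.02
D / 64.02 = 1480 / 64.02 = 23.12
d = 23.12^(1/0.82) = 23.12^1.2195 = 46.07 m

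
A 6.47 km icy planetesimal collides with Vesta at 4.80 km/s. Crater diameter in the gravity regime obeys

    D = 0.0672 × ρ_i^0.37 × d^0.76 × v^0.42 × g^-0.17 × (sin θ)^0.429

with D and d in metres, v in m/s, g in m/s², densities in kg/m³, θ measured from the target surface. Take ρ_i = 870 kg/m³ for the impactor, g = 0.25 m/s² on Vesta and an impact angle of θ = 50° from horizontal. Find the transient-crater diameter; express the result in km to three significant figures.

In SI units: d = 6470 m, v = 4800 m/s.
ρ_i^0.37 = 870^0.37 = 12.24
d^0.76 = 6470^0.76 = 787.6
v^0.42 = 4800^0.42 = 35.17
g^-0.17 = 0.25^-0.17 = 1.266
(sin 50°)^0.429 = 0.7660^0.429 = 0.8919
D = 0.0672 × 12.24 × 787.6 × 35.17 × 1.266 × 0.8919 = 25726 m
   = 25.73 km

D ≈ 25.7 km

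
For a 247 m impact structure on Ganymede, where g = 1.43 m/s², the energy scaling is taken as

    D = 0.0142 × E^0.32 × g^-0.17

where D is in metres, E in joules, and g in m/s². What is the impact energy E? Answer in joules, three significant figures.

Rearranging: E = [D / (0.0142 · g^-0.17)]^(1/0.32).
g^-0.17 = 1.43^-0.17 = 0.9410
D / (0.0142 × 0.9410) = 247 / (0.01336) = 1.849 × 10^4
E = (1.849 × 10^4)^3.125 = 2.159 × 10^13 J

E ≈ 2.16 × 10^13 J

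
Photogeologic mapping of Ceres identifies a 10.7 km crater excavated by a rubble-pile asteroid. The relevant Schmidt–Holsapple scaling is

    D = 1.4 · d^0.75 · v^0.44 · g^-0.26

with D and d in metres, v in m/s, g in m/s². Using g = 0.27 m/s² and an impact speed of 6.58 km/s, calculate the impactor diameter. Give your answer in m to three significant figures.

d ≈ 550 m

Rearranging for d: d = [D / (1.4 · 6580^0.44 · 0.27^-0.26)]^(1/0.75).
D = 10700 m.
6580^0.44 = 47.87
0.27^-0.26 = 1.406
Denominator = 1.4 × 47.87 × 1.406 = 94.23
D / 94.23 = 10700 / 94.23 = 113.6
d = 113.6^(1/0.75) = 113.6^1.3333 = 550.1 m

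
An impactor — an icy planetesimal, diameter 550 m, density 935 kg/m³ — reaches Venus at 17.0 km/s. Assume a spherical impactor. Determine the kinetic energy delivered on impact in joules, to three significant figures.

v = 17000 m/s.
Mass m = (π/6) ρ d³ = (π/6) × 935 × (550)³ = 8.145 × 10^10 kg
E = ½ m v² = 0.5 × 8.145 × 10^10 × (17000)² = 1.177 × 10^19 J

E ≈ 1.18 × 10^19 J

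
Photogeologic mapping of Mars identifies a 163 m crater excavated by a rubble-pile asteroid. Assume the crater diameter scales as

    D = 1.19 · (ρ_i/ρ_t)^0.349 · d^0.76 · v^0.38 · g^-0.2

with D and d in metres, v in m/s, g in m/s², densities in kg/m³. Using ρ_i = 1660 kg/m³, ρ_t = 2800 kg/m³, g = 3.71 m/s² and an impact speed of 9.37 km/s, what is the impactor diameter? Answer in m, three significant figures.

d ≈ 12.0 m

Rearranging for d: d = [D / (1.19 · (1660/2800)^0.349 · 9370^0.38 · 3.71^-0.2)]^(1/0.76).
(1660/2800)^0.349 = 0.8332
9370^0.38 = 32.30
3.71^-0.2 = 0.7694
Denominator = 1.19 × 0.8332 × 32.30 × 0.7694 = 24.64
D / 24.64 = 163 / 24.64 = 6.615
d = 6.615^(1/0.76) = 6.615^1.3158 = 12.01 m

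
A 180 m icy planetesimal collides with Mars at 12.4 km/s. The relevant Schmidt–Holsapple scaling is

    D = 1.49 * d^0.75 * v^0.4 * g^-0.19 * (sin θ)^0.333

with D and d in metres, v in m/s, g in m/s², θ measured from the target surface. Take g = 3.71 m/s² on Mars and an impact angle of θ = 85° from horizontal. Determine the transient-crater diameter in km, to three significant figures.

In SI units: v = 12400 m/s.
d^0.75 = 180^0.75 = 49.14
v^0.4 = 12400^0.4 = 43.39
g^-0.19 = 3.71^-0.19 = 0.7795
(sin 85°)^0.333 = 0.9962^0.333 = 0.9987
D = 1.49 × 49.14 × 43.39 × 0.7795 × 0.9987 = 2473 m
   = 2.473 km

D ≈ 2.47 km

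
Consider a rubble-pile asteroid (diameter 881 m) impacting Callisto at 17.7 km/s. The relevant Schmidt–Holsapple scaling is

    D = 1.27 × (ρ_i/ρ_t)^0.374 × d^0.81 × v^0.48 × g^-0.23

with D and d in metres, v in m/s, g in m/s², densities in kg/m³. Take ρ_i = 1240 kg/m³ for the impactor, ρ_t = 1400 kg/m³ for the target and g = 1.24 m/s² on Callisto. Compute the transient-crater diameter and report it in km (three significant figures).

In SI units: v = 17700 m/s.
(ρ_i/ρ_t)^0.374 = (1240/1400)^0.374 = 0.9556
d^0.81 = 881^0.81 = 242.9
v^0.48 = 17700^0.48 = 109.4
g^-0.23 = 1.24^-0.23 = 0.9517
D = 1.27 × 0.9556 × 242.9 × 109.4 × 0.9517 = 30692 m
   = 30.69 km

D ≈ 30.7 km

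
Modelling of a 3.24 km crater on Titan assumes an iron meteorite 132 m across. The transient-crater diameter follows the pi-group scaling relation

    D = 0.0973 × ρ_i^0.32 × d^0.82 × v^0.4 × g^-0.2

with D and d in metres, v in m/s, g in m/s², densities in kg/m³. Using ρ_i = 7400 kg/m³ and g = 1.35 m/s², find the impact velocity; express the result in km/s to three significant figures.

v ≈ 8.49 km/s

Rearranging for v: v = [D / (0.0973 · 7400^0.32 · 132^0.82 · 1.35^-0.2)]^(1/0.4).
D = 3240 m.
7400^0.32 = 17.30
132^0.82 = 54.81
1.35^-0.2 = 0.9417
Denominator = 0.0973 × 17.30 × 54.81 × 0.9417 = 86.88
D / 86.88 = 3240 / 86.88 = 37.29
v = 37.29^(1/0.4) = 37.29^2.5 = 8491 m/s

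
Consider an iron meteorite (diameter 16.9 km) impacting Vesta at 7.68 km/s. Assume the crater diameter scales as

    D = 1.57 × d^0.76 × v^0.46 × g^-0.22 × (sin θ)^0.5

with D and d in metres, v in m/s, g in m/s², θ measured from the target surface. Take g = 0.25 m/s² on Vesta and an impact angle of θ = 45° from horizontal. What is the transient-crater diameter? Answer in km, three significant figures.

D ≈ 179 km

In SI units: d = 16900 m, v = 7680 m/s.
d^0.76 = 16900^0.76 = 1634
v^0.46 = 7680^0.46 = 61.27
g^-0.22 = 0.25^-0.22 = 1.357
(sin 45°)^0.5 = 0.7071^0.5 = 0.8409
D = 1.57 × 1634 × 61.27 × 1.357 × 0.8409 = 1.794 × 10^5 m
   = 179.4 km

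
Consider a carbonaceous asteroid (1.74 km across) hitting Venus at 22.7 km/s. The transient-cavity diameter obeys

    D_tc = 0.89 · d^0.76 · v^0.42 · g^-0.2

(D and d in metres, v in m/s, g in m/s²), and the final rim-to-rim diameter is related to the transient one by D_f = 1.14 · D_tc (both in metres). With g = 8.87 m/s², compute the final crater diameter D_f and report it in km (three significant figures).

In SI: d = 1740 m, v = 22700 m/s.
d^0.76 = 1740^0.76 = 290.3
v^0.42 = 22700^0.42 = 67.54
g^-0.2 = 8.87^-0.2 = 0.6463
D_tc = 0.89 × 290.3 × 67.54 × 0.6463 = 11280 m
D_f = 1.14 × 11280 = 12859 m
     = 12.86 km

D_f ≈ 12.9 km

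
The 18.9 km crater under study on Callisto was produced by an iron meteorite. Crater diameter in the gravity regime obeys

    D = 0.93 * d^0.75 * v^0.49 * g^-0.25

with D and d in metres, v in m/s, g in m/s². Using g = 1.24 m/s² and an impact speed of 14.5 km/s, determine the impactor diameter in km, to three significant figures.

Rearranging for d: d = [D / (0.93 · 14500^0.49 · 1.24^-0.25)]^(1/0.75).
D = 18900 m.
14500^0.49 = 109.4
1.24^-0.25 = 0.9476
Denominator = 0.93 × 109.4 × 0.9476 = 96.41
D / 96.41 = 18900 / 96.41 = 196.0
d = 196.0^(1/0.75) = 196.0^1.3333 = 1138 m

d ≈ 1.14 km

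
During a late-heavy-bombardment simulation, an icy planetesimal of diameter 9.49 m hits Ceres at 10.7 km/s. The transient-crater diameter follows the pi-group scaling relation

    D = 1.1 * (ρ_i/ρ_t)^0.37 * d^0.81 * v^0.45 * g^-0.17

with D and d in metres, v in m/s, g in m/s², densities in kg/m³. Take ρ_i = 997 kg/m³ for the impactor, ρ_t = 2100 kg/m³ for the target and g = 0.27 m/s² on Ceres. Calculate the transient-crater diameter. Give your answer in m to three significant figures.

D ≈ 420 m

In SI units: v = 10700 m/s.
(ρ_i/ρ_t)^0.37 = (997/2100)^0.37 = 0.7591
d^0.81 = 9.49^0.81 = 6.189
v^0.45 = 10700^0.45 = 65.05
g^-0.17 = 0.27^-0.17 = 1.249
D = 1.1 × 0.7591 × 6.189 × 65.05 × 1.249 = 419.9 m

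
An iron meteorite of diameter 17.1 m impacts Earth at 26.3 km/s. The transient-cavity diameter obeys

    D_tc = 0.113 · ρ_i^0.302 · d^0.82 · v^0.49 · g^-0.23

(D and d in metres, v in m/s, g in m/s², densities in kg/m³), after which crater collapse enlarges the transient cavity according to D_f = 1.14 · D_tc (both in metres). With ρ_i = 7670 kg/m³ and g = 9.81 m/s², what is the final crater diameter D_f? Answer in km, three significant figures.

D_f ≈ 1.71 km

v = 26300 m/s.
ρ_i^0.302 = 7670^0.302 = 14.90
d^0.82 = 17.1^0.82 = 10.26
v^0.49 = 26300^0.49 = 146.5
g^-0.23 = 9.81^-0.23 = 0.5914
D_tc = 0.113 × 14.90 × 10.26 × 146.5 × 0.5914 = 1497 m
D_f = 1.14 × 1497 = 1707 m
     = 1.707 km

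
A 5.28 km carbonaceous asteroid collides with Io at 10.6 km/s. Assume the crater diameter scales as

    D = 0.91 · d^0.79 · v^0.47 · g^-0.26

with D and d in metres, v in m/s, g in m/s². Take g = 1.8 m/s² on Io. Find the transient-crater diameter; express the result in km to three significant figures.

In SI units: d = 5280 m, v = 10600 m/s.
d^0.79 = 5280^0.79 = 872.7
v^0.47 = 10600^0.47 = 77.96
g^-0.26 = 1.8^-0.26 = 0.8583
D = 0.91 × 872.7 × 77.96 × 0.8583 = 53139 m
   = 53.14 km

D ≈ 53.1 km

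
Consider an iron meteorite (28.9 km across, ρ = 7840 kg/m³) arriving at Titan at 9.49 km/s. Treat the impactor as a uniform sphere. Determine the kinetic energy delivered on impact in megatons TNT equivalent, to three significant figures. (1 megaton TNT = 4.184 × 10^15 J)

d = 28900 m; v = 9490 m/s.
Mass m = (π/6) ρ d³ = (π/6) × 7840 × (28900)³ = 9.909 × 10^16 kg
E = ½ m v² = 0.5 × 9.909 × 10^16 × (9490)² = 4.462 × 10^24 J
   = 4.462 × 10^24 / 4.184×10^15 = 1.066 × 10^9 Mt

E ≈ 1.07 × 10^9 Mt TNT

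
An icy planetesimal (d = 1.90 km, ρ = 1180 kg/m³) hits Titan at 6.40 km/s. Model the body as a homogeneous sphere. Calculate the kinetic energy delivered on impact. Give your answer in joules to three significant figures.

d = 1900 m; v = 6400 m/s.
Mass m = (π/6) ρ d³ = (π/6) × 1180 × (1900)³ = 4.238 × 10^12 kg
E = ½ m v² = 0.5 × 4.238 × 10^12 × (6400)² = 8.679 × 10^19 J

E ≈ 8.68 × 10^19 J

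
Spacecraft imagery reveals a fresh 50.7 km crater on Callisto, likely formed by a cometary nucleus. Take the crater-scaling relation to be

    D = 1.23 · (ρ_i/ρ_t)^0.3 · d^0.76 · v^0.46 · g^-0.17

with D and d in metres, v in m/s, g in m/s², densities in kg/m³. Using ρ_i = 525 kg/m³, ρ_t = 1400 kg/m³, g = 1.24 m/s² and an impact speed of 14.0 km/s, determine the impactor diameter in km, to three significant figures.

d ≈ 5.65 km

Rearranging for d: d = [D / (1.23 · (525/1400)^0.3 · 14000^0.46 · 1.24^-0.17)]^(1/0.76).
D = 50700 m.
(525/1400)^0.3 = 0.7451
14000^0.46 = 80.76
1.24^-0.17 = 0.9641
Denominator = 1.23 × 0.7451 × 80.76 × 0.9641 = 71.36
D / 71.36 = 50700 / 71.36 = 710.5
d = 710.5^(1/0.76) = 710.5^1.3158 = 5651 m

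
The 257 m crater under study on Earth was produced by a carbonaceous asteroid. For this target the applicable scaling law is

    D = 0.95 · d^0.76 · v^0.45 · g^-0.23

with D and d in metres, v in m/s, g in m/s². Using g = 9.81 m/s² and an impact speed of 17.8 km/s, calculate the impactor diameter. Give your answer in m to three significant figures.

d ≈ 9.63 m

Rearranging for d: d = [D / (0.95 · 17800^0.45 · 9.81^-0.23)]^(1/0.76).
17800^0.45 = 81.79
9.81^-0.23 = 0.5914
Denominator = 0.95 × 81.79 × 0.5914 = 45.95
D / 45.95 = 257 / 45.95 = 5.593
d = 5.593^(1/0.76) = 5.593^1.3158 = 9.633 m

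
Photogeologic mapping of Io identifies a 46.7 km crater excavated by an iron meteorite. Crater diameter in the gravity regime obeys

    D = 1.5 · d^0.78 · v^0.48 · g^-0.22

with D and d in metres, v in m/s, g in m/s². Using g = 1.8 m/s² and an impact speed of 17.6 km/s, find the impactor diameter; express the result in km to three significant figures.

d ≈ 1.66 km

Rearranging for d: d = [D / (1.5 · 17600^0.48 · 1.8^-0.22)]^(1/0.78).
D = 46700 m.
17600^0.48 = 109.1
1.8^-0.22 = 0.8787
Denominator = 1.5 × 109.1 × 0.8787 = 143.8
D / 143.8 = 46700 / 143.8 = 324.8
d = 324.8^(1/0.78) = 324.8^1.2821 = 1660 m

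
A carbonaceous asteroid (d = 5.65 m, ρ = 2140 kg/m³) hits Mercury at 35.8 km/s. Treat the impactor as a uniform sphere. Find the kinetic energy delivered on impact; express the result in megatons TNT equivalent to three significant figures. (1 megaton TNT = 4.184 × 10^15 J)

E ≈ 0.0310 Mt TNT

v = 35800 m/s.
Mass m = (π/6) ρ d³ = (π/6) × 2140 × (5.65)³ = 2.021 × 10^5 kg
E = ½ m v² = 0.5 × 2.021 × 10^5 × (35800)² = 1.295 × 10^14 J
   = 1.295 × 10^14 / 4.184×10^15 = 0.03095 Mt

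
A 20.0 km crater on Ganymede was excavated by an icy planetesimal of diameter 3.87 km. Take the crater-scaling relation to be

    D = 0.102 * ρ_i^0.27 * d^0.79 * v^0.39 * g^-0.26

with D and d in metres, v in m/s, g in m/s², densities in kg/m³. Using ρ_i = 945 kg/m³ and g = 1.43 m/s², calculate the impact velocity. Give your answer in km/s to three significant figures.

Rearranging for v: v = [D / (0.102 · 945^0.27 · 3870^0.79 · 1.43^-0.26)]^(1/0.39).
D = 20000 m.
945^0.27 = 6.359
3870^0.79 = 682.8
1.43^-0.26 = 0.9112
Denominator = 0.102 × 6.359 × 682.8 × 0.9112 = 403.5
D / 403.5 = 20000 / 403.5 = 49.57
v = 49.57^(1/0.39) = 49.57^2.5641 = 22218 m/s

v ≈ 22.2 km/s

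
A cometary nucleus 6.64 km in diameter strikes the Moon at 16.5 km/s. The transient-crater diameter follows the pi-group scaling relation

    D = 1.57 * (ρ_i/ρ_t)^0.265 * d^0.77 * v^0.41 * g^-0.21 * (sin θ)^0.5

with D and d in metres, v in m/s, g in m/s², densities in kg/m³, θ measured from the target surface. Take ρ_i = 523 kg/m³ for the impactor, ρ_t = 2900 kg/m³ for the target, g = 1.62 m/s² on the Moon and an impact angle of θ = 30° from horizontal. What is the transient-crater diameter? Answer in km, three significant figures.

D ≈ 30.0 km

In SI units: d = 6640 m, v = 16500 m/s.
(ρ_i/ρ_t)^0.265 = (523/2900)^0.265 = 0.6351
d^0.77 = 6640^0.77 = 877.1
v^0.41 = 16500^0.41 = 53.60
g^-0.21 = 1.62^-0.21 = 0.9037
(sin 30°)^0.5 = 0.5000^0.5 = 0.7071
D = 1.57 × 0.6351 × 877.1 × 53.60 × 0.9037 × 0.7071 = 29954 m
   = 29.95 km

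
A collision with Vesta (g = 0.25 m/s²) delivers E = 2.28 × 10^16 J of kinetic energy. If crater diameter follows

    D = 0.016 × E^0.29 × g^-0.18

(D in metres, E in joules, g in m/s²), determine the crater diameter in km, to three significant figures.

E^0.29 = (2.28 × 10^16)^0.29 = 5.544 × 10^4
g^-0.18 = 0.25^-0.18 = 1.283
D = 0.016 × 5.544 × 10^4 × 1.283 = 1138 m
   = 1.138 km

D ≈ 1.14 km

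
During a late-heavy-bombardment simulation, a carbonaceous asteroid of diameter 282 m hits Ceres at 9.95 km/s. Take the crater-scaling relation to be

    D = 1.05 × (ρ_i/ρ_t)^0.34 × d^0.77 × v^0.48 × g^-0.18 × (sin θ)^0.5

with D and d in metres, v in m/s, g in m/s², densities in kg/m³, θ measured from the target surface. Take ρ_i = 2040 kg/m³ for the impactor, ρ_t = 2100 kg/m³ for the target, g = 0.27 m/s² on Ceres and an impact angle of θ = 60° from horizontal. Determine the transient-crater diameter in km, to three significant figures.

D ≈ 7.83 km

In SI units: v = 9950 m/s.
(ρ_i/ρ_t)^0.34 = (2040/2100)^0.34 = 0.9902
d^0.77 = 282^0.77 = 77.04
v^0.48 = 9950^0.48 = 82.98
g^-0.18 = 0.27^-0.18 = 1.266
(sin 60°)^0.5 = 0.8660^0.5 = 0.9306
D = 1.05 × 0.9902 × 77.04 × 82.98 × 1.266 × 0.9306 = 7831 m
   = 7.831 km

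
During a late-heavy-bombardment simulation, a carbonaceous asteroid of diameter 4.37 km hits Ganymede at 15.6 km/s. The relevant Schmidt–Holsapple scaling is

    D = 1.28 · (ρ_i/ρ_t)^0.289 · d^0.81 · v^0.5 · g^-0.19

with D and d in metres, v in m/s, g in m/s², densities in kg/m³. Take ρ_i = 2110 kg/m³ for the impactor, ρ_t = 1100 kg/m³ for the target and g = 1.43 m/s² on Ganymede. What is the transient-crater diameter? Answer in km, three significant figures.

D ≈ 160 km

In SI units: d = 4370 m, v = 15600 m/s.
(ρ_i/ρ_t)^0.289 = (2110/1100)^0.289 = 1.207
d^0.81 = 4370^0.81 = 888.8
v^0.5 = 15600^0.5 = 124.9
g^-0.19 = 1.43^-0.19 = 0.9343
D = 1.28 × 1.207 × 888.8 × 124.9 × 0.9343 = 1.602 × 10^5 m
   = 160.2 km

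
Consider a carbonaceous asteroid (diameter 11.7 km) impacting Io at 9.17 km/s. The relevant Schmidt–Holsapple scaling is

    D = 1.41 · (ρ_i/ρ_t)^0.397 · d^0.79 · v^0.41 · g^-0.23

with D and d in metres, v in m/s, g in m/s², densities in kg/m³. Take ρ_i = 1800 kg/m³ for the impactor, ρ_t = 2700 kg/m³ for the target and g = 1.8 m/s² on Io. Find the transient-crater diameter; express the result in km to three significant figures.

D ≈ 72.3 km

In SI units: d = 11700 m, v = 9170 m/s.
(ρ_i/ρ_t)^0.397 = (1800/2700)^0.397 = 0.8513
d^0.79 = 11700^0.79 = 1636
v^0.41 = 9170^0.41 = 42.13
g^-0.23 = 1.8^-0.23 = 0.8735
D = 1.41 × 0.8513 × 1636 × 42.13 × 0.8735 = 72267 m
   = 72.27 km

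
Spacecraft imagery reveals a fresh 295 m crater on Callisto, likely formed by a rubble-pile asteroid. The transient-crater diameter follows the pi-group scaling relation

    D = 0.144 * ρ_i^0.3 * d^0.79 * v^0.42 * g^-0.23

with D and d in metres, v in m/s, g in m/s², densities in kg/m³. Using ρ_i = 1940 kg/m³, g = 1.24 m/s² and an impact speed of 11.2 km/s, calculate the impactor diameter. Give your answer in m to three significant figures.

Rearranging for d: d = [D / (0.144 · 1940^0.3 · 11200^0.42 · 1.24^-0.23)]^(1/0.79).
1940^0.3 = 9.690
11200^0.42 = 50.20
1.24^-0.23 = 0.9517
Denominator = 0.144 × 9.690 × 50.20 × 0.9517 = 66.66
D / 66.66 = 295 / 66.66 = 4.425
d = 4.425^(1/0.79) = 4.425^1.2658 = 6.570 m

d ≈ 6.57 m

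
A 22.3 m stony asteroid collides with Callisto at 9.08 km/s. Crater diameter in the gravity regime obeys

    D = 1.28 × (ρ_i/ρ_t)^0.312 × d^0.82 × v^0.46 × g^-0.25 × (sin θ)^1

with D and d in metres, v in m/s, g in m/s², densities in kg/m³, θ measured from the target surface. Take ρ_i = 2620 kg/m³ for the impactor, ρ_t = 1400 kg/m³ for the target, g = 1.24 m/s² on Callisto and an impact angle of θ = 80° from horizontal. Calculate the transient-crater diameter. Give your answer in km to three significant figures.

D ≈ 1.23 km

In SI units: v = 9080 m/s.
(ρ_i/ρ_t)^0.312 = (2620/1400)^0.312 = 1.216
d^0.82 = 22.3^0.82 = 12.75
v^0.46 = 9080^0.46 = 66.18
g^-0.25 = 1.24^-0.25 = 0.9476
(sin 80°)^1 = 0.9848^1 = 0.9848
D = 1.28 × 1.216 × 12.75 × 66.18 × 0.9476 × 0.9848 = 1226 m
   = 1.226 km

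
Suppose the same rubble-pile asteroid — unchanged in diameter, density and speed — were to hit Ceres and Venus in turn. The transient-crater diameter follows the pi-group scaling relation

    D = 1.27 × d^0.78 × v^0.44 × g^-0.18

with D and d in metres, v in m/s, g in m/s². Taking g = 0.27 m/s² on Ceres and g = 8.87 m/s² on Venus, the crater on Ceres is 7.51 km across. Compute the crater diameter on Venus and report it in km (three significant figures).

All impactor-dependent factors cancel in the ratio, leaving D_Venus/D_Ceres = (g_Venus/g_Ceres)^-0.18.
(8.87/0.27)^-0.18 = 32.85^-0.18 = 0.5334
D_Venus = 0.5334 × 7.51 km = 4.01 km

D ≈ 4.01 km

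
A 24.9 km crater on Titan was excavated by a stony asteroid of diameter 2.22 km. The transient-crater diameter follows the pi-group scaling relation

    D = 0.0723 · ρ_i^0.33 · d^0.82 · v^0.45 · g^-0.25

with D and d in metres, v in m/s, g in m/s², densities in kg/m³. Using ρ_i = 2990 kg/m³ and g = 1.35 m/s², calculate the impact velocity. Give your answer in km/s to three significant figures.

Rearranging for v: v = [D / (0.0723 · 2990^0.33 · 2220^0.82 · 1.35^-0.25)]^(1/0.45).
D = 24900 m.
2990^0.33 = 14.03
2220^0.82 = 554.6
1.35^-0.25 = 0.9277
Denominator = 0.0723 × 14.03 × 554.6 × 0.9277 = 521.9
D / 521.9 = 24900 / 521.9 = 47.71
v = 47.71^(1/0.45) = 47.71^2.2222 = 5373 m/s

v ≈ 5.37 km/s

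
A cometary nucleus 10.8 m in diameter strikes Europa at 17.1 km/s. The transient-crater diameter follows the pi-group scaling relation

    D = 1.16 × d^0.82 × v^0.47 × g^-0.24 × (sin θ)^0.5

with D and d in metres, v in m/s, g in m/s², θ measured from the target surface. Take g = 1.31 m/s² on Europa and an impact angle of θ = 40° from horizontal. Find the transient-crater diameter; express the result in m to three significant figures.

In SI units: v = 17100 m/s.
d^0.82 = 10.8^0.82 = 7.037
v^0.47 = 17100^0.47 = 97.61
g^-0.24 = 1.31^-0.24 = 0.9372
(sin 40°)^0.5 = 0.6428^0.5 = 0.8017
D = 1.16 × 7.037 × 97.61 × 0.9372 × 0.8017 = 598.7 m

D ≈ 599 m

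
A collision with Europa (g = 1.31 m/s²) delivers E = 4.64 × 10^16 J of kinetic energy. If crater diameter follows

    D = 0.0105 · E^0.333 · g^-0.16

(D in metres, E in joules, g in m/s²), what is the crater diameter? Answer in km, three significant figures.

E^0.333 = (4.64 × 10^16)^0.333 = 3.548 × 10^5
g^-0.16 = 1.31^-0.16 = 0.9577
D = 0.0105 × 3.548 × 10^5 × 0.9577 = 3568 m
   = 3.568 km

D ≈ 3.57 km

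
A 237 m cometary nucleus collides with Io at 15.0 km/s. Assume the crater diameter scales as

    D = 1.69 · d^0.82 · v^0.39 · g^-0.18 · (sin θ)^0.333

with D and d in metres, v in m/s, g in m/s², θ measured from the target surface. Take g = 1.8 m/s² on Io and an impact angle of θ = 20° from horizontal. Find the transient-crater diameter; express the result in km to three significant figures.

D ≈ 4.01 km

In SI units: v = 15000 m/s.
d^0.82 = 237^0.82 = 88.57
v^0.39 = 15000^0.39 = 42.53
g^-0.18 = 1.8^-0.18 = 0.8996
(sin 20°)^0.333 = 0.3420^0.333 = 0.6996
D = 1.69 × 88.57 × 42.53 × 0.8996 × 0.6996 = 4007 m
   = 4.007 km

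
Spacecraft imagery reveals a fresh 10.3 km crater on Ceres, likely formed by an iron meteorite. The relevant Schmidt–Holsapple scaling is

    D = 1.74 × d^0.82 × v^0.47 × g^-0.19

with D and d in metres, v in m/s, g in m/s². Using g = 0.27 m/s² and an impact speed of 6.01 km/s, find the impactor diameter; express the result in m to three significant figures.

Rearranging for d: d = [D / (1.74 · 6010^0.47 · 0.27^-0.19)]^(1/0.82).
D = 10300 m.
6010^0.47 = 59.71
0.27^-0.19 = 1.282
Denominator = 1.74 × 59.71 × 1.282 = 133.2
D / 133.2 = 10300 / 133.2 = 77.33
d = 77.33^(1/0.82) = 77.33^1.2195 = 200.8 m

d ≈ 201 m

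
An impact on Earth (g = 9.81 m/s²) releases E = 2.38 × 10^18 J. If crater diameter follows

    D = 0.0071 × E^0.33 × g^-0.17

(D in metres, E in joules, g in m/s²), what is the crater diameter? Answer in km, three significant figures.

D ≈ 5.58 km

E^0.33 = (2.38 × 10^18)^0.33 = 1.159 × 10^6
g^-0.17 = 9.81^-0.17 = 0.6783
D = 0.0071 × 1.159 × 10^6 × 0.6783 = 5582 m
   = 5.582 km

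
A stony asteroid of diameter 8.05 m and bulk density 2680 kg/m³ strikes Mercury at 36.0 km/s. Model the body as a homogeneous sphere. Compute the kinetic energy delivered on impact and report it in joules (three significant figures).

v = 36000 m/s.
Mass m = (π/6) ρ d³ = (π/6) × 2680 × (8.05)³ = 7.320 × 10^5 kg
E = ½ m v² = 0.5 × 7.320 × 10^5 × (36000)² = 4.743 × 10^14 J

E ≈ 4.74 × 10^14 J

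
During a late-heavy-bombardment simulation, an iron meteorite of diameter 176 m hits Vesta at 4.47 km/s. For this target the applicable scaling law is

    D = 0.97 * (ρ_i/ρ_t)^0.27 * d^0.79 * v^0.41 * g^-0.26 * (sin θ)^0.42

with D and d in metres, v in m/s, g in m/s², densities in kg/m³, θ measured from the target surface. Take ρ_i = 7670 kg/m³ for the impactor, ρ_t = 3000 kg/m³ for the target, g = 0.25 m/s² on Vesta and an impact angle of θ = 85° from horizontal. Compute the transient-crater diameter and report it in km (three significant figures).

D ≈ 3.34 km

In SI units: v = 4470 m/s.
(ρ_i/ρ_t)^0.27 = (7670/3000)^0.27 = 1.288
d^0.79 = 176^0.79 = 59.42
v^0.41 = 4470^0.41 = 31.38
g^-0.26 = 0.25^-0.26 = 1.434
(sin 85°)^0.42 = 0.9962^0.42 = 0.9984
D = 0.97 × 1.288 × 59.42 × 31.38 × 1.434 × 0.9984 = 3335 m
   = 3.335 km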